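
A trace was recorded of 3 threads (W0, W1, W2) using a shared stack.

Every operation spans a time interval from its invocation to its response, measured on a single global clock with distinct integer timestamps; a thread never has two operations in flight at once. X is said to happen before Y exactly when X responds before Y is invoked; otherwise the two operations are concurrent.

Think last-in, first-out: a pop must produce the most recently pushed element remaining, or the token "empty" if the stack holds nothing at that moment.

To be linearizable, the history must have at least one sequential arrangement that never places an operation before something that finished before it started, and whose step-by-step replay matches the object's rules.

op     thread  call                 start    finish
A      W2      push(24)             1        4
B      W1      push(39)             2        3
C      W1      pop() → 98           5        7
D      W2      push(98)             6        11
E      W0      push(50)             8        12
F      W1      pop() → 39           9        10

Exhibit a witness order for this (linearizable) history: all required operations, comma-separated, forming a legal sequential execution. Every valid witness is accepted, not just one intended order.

A, B, D, C, F, E

after step 1 (A push(24)): stack <24>
after step 2 (B push(39)): stack <24,39>
after step 3 (D push(98)): stack <24,39,98>
after step 4 (C pop() → 98): stack <24,39>
after step 5 (F pop() → 39): stack <24>
after step 6 (E push(50)): stack <24,50>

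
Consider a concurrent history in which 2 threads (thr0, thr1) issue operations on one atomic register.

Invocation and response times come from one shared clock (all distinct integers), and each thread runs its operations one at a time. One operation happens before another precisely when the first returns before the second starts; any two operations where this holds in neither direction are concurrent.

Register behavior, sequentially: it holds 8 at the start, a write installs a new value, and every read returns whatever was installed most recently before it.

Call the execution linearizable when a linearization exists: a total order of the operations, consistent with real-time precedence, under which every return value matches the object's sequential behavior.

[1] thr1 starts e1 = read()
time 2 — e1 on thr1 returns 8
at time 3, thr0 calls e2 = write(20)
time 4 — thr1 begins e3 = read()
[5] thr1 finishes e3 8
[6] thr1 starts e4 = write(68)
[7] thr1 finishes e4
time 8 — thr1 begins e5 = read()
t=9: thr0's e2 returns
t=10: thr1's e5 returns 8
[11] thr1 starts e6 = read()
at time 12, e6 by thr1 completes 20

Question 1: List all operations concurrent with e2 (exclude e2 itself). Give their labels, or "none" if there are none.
e3, e4, e5

concurrent with e2 ([3,9]): every op whose interval crosses 3..9
e1 [1,2]: before
e3 [4,5]: concurrent
e4 [6,7]: concurrent
e5 [8,10]: concurrent
e6 [11,12]: after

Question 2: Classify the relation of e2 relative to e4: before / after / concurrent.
concurrent

e2 spans [3,9], e4 spans [6,7]
the intervals overlap in both directions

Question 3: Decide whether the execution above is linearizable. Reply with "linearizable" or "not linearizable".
not linearizable

prefix check: 1..9 passes, 1..10 fails once e5's time-10 response joins
the 5 completed operations admit 4 real-time orders; each fails the atomic register replay
take e1, e2, e3, e4, e5: step 3 already fails, because e3 read() → 8 cannot occur there
take e1, e3, e2, e4, e5: step 5 already fails, because e5 read() → 8 cannot occur there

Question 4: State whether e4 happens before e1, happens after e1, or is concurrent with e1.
after

e4 spans [6,7], e1 spans [1,2]
resp(e1)=2 < inv(e4)=6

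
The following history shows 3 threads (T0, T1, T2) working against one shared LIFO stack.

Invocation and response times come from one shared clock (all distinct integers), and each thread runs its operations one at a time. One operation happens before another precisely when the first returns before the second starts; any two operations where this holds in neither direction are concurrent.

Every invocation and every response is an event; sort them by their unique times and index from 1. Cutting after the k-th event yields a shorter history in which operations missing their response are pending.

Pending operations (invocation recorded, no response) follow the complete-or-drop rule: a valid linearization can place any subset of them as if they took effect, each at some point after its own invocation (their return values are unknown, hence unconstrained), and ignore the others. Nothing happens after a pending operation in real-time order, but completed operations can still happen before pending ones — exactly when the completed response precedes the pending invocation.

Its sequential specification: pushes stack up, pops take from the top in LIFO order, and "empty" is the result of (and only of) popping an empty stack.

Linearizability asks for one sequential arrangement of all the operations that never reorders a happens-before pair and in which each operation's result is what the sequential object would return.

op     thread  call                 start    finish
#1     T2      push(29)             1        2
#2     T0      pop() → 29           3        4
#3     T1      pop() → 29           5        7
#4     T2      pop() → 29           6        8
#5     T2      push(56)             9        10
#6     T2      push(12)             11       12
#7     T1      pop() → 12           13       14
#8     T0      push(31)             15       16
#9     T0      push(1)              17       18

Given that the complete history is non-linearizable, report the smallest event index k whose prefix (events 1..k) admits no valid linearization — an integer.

events 1..6 are linearizable, e.g. via #1, #2:
1. #1 push(29), leaving stack <29>
2. #2 pop() → 29, leaving stack <>
adding event 7 (#3 responds at 7) leaves no legal real-time order
no completion choice of the 1 pending operation (#4) rescues it — every subset was tried
sample order #1, #2, #3 (pending dropped) stalls at step 3 — #3 pop() → 29 has no legal effect

7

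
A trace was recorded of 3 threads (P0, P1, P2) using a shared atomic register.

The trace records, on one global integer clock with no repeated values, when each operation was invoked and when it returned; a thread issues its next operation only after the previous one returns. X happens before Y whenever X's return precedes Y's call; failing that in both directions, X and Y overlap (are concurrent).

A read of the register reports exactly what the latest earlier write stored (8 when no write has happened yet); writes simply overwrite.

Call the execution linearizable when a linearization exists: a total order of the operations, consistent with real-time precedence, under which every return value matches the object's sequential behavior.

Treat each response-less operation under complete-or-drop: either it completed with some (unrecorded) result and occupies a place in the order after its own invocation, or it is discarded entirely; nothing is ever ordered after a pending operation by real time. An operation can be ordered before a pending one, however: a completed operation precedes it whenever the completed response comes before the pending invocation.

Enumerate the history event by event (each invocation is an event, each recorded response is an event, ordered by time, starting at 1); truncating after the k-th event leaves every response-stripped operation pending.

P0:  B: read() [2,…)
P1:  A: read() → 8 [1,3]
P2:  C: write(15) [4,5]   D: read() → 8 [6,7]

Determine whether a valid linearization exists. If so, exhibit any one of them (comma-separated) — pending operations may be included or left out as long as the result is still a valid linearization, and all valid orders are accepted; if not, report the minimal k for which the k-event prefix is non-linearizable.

events 1..6 are fine; event 7 — the response of D at time 7 — makes the prefix non-linearizable
the sole real-time-consistent order of 3 completed operations fails the atomic register replay
including or dropping the 1 pending operation (B) in any combination fails
e.g. A, C, D (pending dropped): illegal at step 3, since D read() → 8 cannot apply there

not linearizable — minimal violating prefix: 7 events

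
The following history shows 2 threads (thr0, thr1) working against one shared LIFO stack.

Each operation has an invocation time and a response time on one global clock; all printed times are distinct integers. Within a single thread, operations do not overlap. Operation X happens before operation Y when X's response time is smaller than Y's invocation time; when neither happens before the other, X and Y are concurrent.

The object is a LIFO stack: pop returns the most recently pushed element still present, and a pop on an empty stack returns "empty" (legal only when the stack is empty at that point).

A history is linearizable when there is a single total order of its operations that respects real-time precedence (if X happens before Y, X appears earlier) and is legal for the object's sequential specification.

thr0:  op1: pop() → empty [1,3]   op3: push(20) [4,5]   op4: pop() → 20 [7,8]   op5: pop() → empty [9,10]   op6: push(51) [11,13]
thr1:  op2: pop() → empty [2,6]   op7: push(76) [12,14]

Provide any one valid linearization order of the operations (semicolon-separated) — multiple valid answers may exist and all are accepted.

op1; op2; op3; op4; op5; op6; op7

after step 1 (op1 pop() → empty): stack <>
after step 2 (op2 pop() → empty): stack <>
after step 3 (op3 push(20)): stack <20>
after step 4 (op4 pop() → 20): stack <>
after step 5 (op5 pop() → empty): stack <>
after step 6 (op6 push(51)): stack <51>
after step 7 (op7 push(76)): stack <51,76>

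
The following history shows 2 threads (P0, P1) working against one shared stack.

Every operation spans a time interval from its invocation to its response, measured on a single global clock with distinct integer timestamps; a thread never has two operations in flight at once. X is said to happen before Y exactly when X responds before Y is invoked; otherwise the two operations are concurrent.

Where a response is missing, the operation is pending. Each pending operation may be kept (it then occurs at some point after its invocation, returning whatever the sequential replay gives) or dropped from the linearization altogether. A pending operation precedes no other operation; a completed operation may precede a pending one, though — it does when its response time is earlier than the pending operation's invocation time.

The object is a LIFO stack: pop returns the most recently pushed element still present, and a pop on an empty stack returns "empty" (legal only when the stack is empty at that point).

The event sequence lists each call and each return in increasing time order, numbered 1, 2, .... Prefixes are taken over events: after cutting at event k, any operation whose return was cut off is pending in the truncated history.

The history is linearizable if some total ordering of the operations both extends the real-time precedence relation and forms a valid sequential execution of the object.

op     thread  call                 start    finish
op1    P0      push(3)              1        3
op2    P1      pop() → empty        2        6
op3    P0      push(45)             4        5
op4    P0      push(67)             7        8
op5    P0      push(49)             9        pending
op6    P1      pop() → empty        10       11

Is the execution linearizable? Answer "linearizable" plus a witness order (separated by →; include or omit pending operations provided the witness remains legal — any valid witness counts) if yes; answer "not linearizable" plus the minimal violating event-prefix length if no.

events 1..10 are fine; event 11 — the response of op6 at time 11 — makes the prefix non-linearizable
all 3 real-time-respecting orders fail — 5 completed stack operations, no legal replay
every completion of the 1 pending operation (op5) was checked; none linearizes
take op1, op2, op3, op4, op6 (pending dropped): step 2 already fails, because op2 pop() → empty cannot occur there
take op1, op3, op2, op4, op6 (pending dropped): step 3 already fails, because op2 pop() → empty cannot occur there

not linearizable — minimal violating prefix: 11 events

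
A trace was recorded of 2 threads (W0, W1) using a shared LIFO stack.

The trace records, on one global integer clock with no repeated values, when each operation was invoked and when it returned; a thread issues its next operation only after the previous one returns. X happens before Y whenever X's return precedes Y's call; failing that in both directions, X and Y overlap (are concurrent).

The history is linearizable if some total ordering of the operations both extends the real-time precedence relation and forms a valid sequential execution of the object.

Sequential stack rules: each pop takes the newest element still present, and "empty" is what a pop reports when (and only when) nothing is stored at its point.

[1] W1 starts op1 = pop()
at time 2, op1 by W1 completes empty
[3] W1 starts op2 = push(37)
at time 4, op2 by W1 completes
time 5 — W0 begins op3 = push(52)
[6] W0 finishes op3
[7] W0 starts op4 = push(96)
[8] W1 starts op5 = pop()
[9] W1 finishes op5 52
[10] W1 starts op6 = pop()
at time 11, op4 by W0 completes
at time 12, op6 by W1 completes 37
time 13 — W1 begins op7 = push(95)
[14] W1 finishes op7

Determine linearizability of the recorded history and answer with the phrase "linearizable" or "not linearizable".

linearizable

witness order: op1, op2, op3, op5, op6, op4, op7
1. op1 pop() → empty, leaving stack <>
2. op2 push(37), leaving stack <37>
3. op3 push(52), leaving stack <37,52>
4. op5 pop() → 52, leaving stack <37>
5. op6 pop() → 37, leaving stack <>
6. op4 push(96), leaving stack <96>
7. op7 push(95), leaving stack <96,95>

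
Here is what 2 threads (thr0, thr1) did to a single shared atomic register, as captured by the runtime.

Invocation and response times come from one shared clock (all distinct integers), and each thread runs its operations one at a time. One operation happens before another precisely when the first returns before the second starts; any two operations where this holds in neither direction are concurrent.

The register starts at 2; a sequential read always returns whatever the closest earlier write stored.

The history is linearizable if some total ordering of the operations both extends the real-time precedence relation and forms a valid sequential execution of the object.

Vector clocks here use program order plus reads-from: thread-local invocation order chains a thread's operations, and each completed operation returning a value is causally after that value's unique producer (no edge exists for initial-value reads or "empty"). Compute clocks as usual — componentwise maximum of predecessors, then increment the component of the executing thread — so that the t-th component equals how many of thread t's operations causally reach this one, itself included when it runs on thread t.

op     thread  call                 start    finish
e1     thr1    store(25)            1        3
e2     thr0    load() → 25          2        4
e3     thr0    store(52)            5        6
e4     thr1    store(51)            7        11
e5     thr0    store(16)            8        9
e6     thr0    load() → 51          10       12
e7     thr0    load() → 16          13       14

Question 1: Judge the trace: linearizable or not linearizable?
cut after 13 events: linearizable; cut after 14 events (e7 responds, time 14): not linearizable
the 7 completed operations admit 6 real-time orders; each fails the atomic register replay
for example e1, e2, e3, e4, e5, e6, e7 fails at step 6: e6 load() → 51 is not legal there
for example e1, e2, e3, e5, e4, e6, e7 fails at step 7: e7 load() → 16 is not legal there

not linearizable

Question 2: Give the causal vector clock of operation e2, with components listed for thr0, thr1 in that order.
root op e1, invoked 1: fresh clock plus thr1's own tick → (0, 1)
invoked at 7, e4 merges VC(e1)=(0, 1) and bumps thr1's slot → (0, 2)
invoked at 2, e2 merges VC(e1)=(0, 1) and bumps thr0's slot → (1, 1)
invoked at 5, e3 merges VC(e2)=(1, 1) and bumps thr0's slot → (2, 1)
invoked at 8, e5 merges VC(e3)=(2, 1) and bumps thr0's slot → (3, 1)
invoked at 10, e6 merges VC(e4)=(0, 2), VC(e5)=(3, 1) and bumps thr0's slot → (4, 2)
invoked at 13, e7 merges VC(e5)=(3, 1), VC(e6)=(4, 2) and bumps thr0's slot → (5, 2)
target: VC(e2) = (1, 1)

(1, 1)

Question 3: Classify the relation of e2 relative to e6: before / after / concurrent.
e2 spans [2,4], e6 spans [10,12]
resp(e2)=4 < inv(e6)=10

before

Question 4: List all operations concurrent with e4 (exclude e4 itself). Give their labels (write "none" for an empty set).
concurrent with e4 ([7,11]): every op whose interval crosses 7..11
e1 [1,3]: before
e2 [2,4]: before
e3 [5,6]: before
e5 [8,9]: concurrent
e6 [10,12]: concurrent
e7 [13,14]: after

e5, e6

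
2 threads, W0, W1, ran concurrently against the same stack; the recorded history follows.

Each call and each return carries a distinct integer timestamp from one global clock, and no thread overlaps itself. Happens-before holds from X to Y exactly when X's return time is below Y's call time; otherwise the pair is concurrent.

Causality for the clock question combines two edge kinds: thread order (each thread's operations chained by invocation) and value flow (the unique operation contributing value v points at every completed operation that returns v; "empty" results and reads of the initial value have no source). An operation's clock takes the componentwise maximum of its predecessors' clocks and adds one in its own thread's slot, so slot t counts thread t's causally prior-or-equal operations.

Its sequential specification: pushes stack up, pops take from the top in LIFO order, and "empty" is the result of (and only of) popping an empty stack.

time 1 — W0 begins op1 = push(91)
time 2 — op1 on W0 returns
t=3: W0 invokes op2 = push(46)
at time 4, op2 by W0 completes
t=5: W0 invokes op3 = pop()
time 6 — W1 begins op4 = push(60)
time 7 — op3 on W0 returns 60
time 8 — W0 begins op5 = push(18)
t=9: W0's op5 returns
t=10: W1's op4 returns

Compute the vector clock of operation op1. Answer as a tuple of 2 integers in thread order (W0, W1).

op4 (invocation 6): nothing precedes it; W1's component alone gives (0, 1)
op1 (invocation 1): nothing precedes it; W0's component alone gives (1, 0)
VC(op2, invoked at 3): max of VC(op1)=(1, 0), then +1 on thread W0 → (2, 0)
VC(op3, invoked at 5): max of VC(op2)=(2, 0), VC(op4)=(0, 1), then +1 on thread W0 → (3, 1)
VC(op5, invoked at 8): max of VC(op3)=(3, 1), then +1 on thread W0 → (4, 1)
target: VC(op1) = (1, 0)

(1, 0)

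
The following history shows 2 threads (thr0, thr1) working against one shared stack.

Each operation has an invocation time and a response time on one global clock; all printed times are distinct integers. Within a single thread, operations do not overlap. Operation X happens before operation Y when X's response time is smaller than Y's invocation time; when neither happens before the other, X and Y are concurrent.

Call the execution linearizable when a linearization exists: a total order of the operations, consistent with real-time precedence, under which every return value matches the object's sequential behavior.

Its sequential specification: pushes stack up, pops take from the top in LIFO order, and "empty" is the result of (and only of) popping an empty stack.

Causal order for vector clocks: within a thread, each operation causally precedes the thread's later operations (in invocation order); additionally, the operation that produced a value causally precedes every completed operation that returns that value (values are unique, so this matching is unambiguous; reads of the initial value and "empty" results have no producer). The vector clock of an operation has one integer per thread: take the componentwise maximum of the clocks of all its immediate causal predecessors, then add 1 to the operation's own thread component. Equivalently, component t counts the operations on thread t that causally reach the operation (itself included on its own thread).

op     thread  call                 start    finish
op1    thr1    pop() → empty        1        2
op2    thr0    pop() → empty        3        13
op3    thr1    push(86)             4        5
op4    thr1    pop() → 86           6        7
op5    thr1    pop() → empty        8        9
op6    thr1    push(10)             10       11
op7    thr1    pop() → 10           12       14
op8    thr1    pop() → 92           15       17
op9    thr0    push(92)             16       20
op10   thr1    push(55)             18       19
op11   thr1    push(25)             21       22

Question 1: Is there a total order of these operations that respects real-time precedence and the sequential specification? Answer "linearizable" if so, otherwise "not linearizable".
linearizable

a witness: op1, op2, op3, op4, op5, op6, op7, op9, op8, op10, op11
step 1: op1 pop() → empty — stack <>
step 2: op2 pop() → empty — stack <>
step 3: op3 push(86) — stack <86>
step 4: op4 pop() → 86 — stack <>
step 5: op5 pop() → empty — stack <>
step 6: op6 push(10) — stack <10>
step 7: op7 pop() → 10 — stack <>
step 8: op9 push(92) — stack <92>
step 9: op8 pop() → 92 — stack <>
step 10: op10 push(55) — stack <55>
step 11: op11 push(25) — stack <55,25>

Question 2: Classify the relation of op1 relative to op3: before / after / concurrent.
before

op1 spans [1,2], op3 spans [4,5]
resp(op1)=2 < inv(op3)=4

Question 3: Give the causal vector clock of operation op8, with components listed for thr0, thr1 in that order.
(2, 7)

root op op1, invoked 1: fresh clock plus thr1's own tick → (0, 1)
root op op2, invoked 3: fresh clock plus thr0's own tick → (1, 0)
op3 (invocation 4): componentwise max over VC(op1)=(0, 1), +1 at thr1, giving (0, 2)
op9 (invocation 16): componentwise max over VC(op2)=(1, 0), +1 at thr0, giving (2, 0)
op4 (invocation 6): componentwise max over VC(op3)=(0, 2), +1 at thr1, giving (0, 3)
op5 (invocation 8): componentwise max over VC(op4)=(0, 3), +1 at thr1, giving (0, 4)
op6 (invocation 10): componentwise max over VC(op5)=(0, 4), +1 at thr1, giving (0, 5)
op7 (invocation 12): componentwise max over VC(op6)=(0, 5), +1 at thr1, giving (0, 6)
op8 (invocation 15): componentwise max over VC(op7)=(0, 6), VC(op9)=(2, 0), +1 at thr1, giving (2, 7)
op10 (invocation 18): componentwise max over VC(op8)=(2, 7), +1 at thr1, giving (2, 8)
op11 (invocation 21): componentwise max over VC(op10)=(2, 8), +1 at thr1, giving (2, 9)
target: VC(op8) = (2, 7)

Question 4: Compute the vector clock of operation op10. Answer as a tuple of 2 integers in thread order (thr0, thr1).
(2, 8)

VC(op1, invoked at 1): no causal predecessors; +1 on thr1 → (0, 1)
VC(op2, invoked at 3): no causal predecessors; +1 on thr0 → (1, 0)
merge at op3 (invoked 4): VC(op1)=(0, 1), own-thread bump on thr1 → (0, 2)
merge at op9 (invoked 16): VC(op2)=(1, 0), own-thread bump on thr0 → (2, 0)
merge at op4 (invoked 6): VC(op3)=(0, 2), own-thread bump on thr1 → (0, 3)
merge at op5 (invoked 8): VC(op4)=(0, 3), own-thread bump on thr1 → (0, 4)
merge at op6 (invoked 10): VC(op5)=(0, 4), own-thread bump on thr1 → (0, 5)
merge at op7 (invoked 12): VC(op6)=(0, 5), own-thread bump on thr1 → (0, 6)
merge at op8 (invoked 15): VC(op7)=(0, 6), VC(op9)=(2, 0), own-thread bump on thr1 → (2, 7)
merge at op10 (invoked 18): VC(op8)=(2, 7), own-thread bump on thr1 → (2, 8)
merge at op11 (invoked 21): VC(op10)=(2, 8), own-thread bump on thr1 → (2, 9)
target: VC(op10) = (2, 8)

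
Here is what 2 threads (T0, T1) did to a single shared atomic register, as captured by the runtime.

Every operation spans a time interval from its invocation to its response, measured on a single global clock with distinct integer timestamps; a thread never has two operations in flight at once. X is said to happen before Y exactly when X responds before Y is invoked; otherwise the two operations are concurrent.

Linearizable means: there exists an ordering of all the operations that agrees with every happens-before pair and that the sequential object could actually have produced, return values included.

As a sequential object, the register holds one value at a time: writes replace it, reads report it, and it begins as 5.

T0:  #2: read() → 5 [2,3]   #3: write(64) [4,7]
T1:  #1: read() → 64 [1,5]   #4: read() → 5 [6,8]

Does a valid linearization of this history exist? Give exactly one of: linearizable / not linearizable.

events 1..7 are fine; event 8 — the response of #4 at time 8 — makes the prefix non-linearizable
4 completed operations, 5 real-time-consistent orders — every atomic register replay fails
sample order #1, #2, #3, #4 stalls at step 1 — #1 read() → 64 has no legal effect
sample order #1, #2, #4, #3 stalls at step 1 — #1 read() → 64 has no legal effect

not linearizable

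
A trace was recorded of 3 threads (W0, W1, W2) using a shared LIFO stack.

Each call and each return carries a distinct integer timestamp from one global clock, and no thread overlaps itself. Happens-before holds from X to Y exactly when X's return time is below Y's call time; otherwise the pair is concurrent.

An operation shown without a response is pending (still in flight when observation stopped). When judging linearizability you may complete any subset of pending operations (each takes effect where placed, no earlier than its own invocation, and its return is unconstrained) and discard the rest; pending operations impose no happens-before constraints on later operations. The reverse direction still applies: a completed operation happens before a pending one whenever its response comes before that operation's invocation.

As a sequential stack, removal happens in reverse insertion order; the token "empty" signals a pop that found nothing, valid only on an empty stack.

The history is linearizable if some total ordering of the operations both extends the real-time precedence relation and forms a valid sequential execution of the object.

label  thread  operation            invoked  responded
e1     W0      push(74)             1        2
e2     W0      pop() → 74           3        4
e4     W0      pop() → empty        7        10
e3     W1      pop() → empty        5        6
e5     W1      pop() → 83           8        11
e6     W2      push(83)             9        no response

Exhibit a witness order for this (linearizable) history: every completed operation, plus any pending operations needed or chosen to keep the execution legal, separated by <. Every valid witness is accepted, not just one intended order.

after step 1 (e1 push(74)): stack <74>
after step 2 (e2 pop() → 74): stack <>
after step 3 (e3 pop() → empty): stack <>
after step 4 (e4 pop() → empty): stack <>
after step 5 (e6 push(83) (pending, included)): stack <83>
after step 6 (e5 pop() → 83): stack <>

e1 < e2 < e3 < e4 < e6 < e5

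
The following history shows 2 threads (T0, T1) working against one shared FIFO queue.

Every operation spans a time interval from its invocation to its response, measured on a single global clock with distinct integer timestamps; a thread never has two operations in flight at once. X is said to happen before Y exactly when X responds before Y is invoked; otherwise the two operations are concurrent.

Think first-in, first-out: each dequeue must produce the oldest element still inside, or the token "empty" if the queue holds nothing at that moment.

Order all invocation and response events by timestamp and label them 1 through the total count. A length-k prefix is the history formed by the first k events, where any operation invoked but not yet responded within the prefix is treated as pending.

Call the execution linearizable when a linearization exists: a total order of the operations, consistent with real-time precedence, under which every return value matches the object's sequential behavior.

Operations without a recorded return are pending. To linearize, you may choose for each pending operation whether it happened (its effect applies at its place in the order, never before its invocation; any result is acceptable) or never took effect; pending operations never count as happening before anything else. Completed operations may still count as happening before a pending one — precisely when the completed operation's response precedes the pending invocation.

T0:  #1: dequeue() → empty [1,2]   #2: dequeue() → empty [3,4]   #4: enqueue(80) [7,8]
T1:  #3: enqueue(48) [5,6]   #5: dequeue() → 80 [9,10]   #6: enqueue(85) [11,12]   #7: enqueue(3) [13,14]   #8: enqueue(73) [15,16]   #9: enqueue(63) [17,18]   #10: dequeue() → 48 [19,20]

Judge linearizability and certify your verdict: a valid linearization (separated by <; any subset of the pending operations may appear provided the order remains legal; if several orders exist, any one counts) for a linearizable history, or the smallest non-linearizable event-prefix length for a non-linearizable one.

cut after 9 events: linearizable; cut after 10 events (#5 responds, time 10): not linearizable
the completed operations (5 total) allow one real-time order; the FIFO queue replay rejects it
one such order, #1, #2, #3, #4, #5, breaks at step 5 where #5 dequeue() → 80 is illegal

not linearizable — minimal violating prefix: 10 events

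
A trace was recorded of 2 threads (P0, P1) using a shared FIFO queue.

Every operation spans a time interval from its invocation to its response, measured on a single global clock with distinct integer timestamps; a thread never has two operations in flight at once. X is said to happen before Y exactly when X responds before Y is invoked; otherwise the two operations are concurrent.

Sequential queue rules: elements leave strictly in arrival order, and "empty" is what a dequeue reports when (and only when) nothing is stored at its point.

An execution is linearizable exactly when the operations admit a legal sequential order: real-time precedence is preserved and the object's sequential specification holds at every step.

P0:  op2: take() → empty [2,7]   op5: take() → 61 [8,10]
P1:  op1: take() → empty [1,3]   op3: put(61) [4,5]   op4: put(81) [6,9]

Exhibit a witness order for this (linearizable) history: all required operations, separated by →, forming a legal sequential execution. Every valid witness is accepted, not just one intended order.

1. op1 take() → empty, leaving queue <>
2. op2 take() → empty, leaving queue <>
3. op3 put(61), leaving queue <61>
4. op4 put(81), leaving queue <61,81>
5. op5 take() → 61, leaving queue <81>

op1 → op2 → op3 → op4 → op5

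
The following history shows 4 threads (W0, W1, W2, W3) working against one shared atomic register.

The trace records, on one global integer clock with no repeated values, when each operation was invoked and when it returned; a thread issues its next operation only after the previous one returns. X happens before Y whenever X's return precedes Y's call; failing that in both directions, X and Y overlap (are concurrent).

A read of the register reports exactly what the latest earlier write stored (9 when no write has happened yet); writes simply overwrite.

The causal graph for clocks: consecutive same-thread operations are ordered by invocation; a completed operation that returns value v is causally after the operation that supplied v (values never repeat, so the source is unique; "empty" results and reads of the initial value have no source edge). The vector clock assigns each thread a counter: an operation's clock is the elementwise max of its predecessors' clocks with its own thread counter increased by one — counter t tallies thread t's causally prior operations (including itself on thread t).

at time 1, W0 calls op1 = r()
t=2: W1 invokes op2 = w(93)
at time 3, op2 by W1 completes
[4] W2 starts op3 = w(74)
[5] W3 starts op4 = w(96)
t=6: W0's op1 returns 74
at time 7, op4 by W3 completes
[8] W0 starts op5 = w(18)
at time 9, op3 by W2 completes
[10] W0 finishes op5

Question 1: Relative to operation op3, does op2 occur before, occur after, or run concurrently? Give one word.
Answer: before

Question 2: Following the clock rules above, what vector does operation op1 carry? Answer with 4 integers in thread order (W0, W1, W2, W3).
Answer: (1, 0, 1, 0)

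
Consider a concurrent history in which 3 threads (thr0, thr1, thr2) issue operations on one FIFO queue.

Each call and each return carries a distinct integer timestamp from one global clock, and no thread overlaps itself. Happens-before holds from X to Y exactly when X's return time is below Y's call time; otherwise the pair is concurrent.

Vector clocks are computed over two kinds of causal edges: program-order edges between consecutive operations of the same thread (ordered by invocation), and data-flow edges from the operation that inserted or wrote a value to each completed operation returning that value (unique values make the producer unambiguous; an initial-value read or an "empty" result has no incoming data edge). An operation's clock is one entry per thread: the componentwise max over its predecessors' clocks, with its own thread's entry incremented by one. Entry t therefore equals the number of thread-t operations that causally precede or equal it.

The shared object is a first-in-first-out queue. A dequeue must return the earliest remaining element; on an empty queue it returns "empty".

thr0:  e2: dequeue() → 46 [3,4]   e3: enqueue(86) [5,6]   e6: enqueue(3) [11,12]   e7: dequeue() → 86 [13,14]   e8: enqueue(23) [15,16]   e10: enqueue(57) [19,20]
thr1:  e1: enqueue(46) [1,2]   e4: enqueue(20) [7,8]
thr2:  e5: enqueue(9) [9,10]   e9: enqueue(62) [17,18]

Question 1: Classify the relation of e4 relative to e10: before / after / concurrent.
Answer: before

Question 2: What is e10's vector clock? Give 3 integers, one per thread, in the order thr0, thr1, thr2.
Answer: (6, 1, 0)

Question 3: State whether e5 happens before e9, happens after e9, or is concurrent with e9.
Answer: before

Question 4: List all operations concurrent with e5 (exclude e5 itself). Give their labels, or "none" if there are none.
Answer: none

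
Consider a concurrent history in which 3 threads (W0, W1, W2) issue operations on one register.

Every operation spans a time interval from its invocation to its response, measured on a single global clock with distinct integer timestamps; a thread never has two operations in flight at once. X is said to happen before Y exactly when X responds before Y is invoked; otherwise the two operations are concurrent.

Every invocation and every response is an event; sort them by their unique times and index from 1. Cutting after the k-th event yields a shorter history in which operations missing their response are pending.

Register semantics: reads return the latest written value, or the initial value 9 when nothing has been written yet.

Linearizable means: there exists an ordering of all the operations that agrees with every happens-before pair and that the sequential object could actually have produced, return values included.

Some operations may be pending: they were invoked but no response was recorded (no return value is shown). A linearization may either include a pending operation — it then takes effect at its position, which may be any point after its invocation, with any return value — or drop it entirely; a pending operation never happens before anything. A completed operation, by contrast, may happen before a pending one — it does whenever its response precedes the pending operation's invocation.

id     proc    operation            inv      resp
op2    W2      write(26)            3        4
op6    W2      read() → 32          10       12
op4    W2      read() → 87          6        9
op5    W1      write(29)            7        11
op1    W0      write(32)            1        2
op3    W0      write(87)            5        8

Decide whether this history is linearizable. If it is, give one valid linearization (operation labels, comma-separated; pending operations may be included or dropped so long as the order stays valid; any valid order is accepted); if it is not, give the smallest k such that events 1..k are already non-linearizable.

not linearizable — minimal violating prefix: 12 events

the violation lands at event 12, op6's response at time 12: events 1..11 linearize, events 1..12 do not
checked exhaustively: 8 real-time-consistent orders of 6 completed operations, zero legal register replays
take op1, op2, op3, op4, op5, op6: step 6 already fails, because op6 read() → 32 cannot occur there
take op1, op2, op3, op4, op6, op5: step 5 already fails, because op6 read() → 32 cannot occur there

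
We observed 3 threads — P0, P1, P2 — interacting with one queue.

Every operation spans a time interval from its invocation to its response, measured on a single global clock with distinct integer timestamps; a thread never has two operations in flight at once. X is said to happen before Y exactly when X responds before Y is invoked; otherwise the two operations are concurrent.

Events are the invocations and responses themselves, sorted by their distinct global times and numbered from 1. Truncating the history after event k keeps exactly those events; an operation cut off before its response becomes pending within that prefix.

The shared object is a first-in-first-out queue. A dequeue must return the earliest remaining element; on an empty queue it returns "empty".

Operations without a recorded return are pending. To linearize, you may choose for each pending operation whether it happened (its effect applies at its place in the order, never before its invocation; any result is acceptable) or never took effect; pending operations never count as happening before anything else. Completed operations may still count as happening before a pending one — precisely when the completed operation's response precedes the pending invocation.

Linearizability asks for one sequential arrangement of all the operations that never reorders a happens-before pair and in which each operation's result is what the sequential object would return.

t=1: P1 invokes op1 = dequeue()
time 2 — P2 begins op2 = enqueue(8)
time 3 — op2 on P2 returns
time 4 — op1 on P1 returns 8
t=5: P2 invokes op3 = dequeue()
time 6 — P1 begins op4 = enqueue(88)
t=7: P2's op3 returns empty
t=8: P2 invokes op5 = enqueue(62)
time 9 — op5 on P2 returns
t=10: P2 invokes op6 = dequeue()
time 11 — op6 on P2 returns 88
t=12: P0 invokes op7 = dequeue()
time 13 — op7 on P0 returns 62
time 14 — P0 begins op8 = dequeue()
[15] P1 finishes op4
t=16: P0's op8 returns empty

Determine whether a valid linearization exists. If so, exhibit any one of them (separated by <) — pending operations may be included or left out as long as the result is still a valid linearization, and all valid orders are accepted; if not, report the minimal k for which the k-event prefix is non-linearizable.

step 1: op2 enqueue(8) — queue <8>
step 2: op1 dequeue() → 8 — queue <>
step 3: op3 dequeue() → empty — queue <>
step 4: op4 enqueue(88) — queue <88>
step 5: op5 enqueue(62) — queue <88,62>
step 6: op6 dequeue() → 88 — queue <62>
step 7: op7 dequeue() → 62 — queue <>
step 8: op8 dequeue() → empty — queue <>

linearizable — witness: op2 < op1 < op3 < op4 < op5 < op6 < op7 < op8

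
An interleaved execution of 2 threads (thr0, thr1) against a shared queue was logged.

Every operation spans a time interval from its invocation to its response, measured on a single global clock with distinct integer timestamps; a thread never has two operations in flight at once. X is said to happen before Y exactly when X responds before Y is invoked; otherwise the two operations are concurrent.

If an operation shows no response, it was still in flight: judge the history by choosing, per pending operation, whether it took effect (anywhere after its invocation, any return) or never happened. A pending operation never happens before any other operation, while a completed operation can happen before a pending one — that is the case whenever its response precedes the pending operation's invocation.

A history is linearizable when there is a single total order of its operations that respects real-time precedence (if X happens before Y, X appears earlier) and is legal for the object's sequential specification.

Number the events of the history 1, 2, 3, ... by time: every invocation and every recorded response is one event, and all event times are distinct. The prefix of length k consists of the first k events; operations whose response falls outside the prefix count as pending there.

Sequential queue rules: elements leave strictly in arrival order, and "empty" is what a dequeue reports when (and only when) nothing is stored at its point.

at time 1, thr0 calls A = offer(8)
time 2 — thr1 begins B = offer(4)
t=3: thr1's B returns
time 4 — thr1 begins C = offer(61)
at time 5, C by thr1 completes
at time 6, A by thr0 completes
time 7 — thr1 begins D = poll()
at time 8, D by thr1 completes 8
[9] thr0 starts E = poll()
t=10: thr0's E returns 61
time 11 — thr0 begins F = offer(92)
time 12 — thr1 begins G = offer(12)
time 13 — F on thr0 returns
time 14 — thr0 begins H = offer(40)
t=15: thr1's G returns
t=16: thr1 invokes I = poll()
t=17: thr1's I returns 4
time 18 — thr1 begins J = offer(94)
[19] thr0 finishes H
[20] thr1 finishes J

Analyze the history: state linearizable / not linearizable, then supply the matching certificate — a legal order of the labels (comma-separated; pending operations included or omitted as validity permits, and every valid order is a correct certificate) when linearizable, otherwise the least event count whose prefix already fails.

prefix check: 1..9 passes, 1..10 fails once E's time-10 response joins
no legal order exists: 3 real-time-consistent candidates over 5 completed queue operations, all rejected
sample order A, B, C, D, E stalls at step 5 — E poll() → 61 has no legal effect
sample order B, A, C, D, E stalls at step 4 — D poll() → 8 has no legal effect

not linearizable — minimal violating prefix: 10 events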